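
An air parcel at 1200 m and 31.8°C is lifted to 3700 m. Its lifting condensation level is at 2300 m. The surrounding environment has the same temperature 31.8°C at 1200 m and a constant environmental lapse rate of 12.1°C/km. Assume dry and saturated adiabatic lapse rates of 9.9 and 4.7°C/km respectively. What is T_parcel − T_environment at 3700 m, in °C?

Parcel:
  From 1200 m to 2300 m (dry): cools by 9.9 × 1.1 = 10.89°C, giving 20.91°C.
  From 2300 m to 3700 m (saturated): cools by 4.7 × 1.4 = 6.58°C, giving 14.33°C.
Environment:
  From 1200 m to 3700 m (environment): cools by 12.1 × 2.5 = 30.25°C, giving 1.55°C.
T_parcel − T_env = 14.33 − 1.55 = +12.78°C

+12.78°C (parcel warmer than environment)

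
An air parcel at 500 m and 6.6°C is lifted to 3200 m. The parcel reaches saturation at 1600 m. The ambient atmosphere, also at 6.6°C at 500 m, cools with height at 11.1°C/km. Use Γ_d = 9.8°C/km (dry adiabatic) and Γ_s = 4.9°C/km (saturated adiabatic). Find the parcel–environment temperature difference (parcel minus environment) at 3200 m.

+11.35°C (parcel warmer than environment)

Parcel:
  From 500 m to 1600 m (dry): cools by 9.8 × 1.1 = 10.78°C, giving -4.18°C.
  From 1600 m to 3200 m (saturated): cools by 4.9 × 1.6 = 7.84°C, giving -12.02°C.
Environment:
  From 500 m to 3200 m (environment): cools by 11.1 × 2.7 = 29.97°C, giving -23.37°C.
T_parcel − T_env = -12.02 − (-23.37) = +11.35°C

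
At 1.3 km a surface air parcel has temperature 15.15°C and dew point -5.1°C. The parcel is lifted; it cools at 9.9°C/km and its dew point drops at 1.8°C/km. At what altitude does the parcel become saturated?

3.8 km

T and T_d converge at 9.9 − 1.8 = 8.1°C per km
Height above start = (15.15 − (-5.1)) / 8.1 = 2.5 km
LCL altitude = 1300 m + 2500 m = 3800 m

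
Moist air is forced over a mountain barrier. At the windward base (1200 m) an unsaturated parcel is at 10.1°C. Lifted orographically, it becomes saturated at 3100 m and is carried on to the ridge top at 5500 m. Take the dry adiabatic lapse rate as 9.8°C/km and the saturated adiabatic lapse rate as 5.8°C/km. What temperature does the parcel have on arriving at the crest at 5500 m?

-22.44°C

Dry to 3100 m: -9.8 × 1.9 km = -18.62°C, so T = -8.52°C.
Saturated to 5500 m: -5.8 × 2.4 km = -13.92°C, so T = -22.44°C.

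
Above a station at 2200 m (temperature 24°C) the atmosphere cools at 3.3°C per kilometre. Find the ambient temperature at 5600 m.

12.78°C

Environmental to 5600 m: -3.3 × 3.4 km = -11.22°C, so T = 12.78°C.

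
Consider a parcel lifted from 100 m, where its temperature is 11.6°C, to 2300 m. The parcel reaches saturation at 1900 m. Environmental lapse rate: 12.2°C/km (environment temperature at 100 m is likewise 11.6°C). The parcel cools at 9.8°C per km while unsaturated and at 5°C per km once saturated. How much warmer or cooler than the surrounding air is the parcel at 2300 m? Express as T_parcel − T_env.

+7.2°C (parcel warmer than environment)

Parcel:
  100 → 1900 m (dry, 9.8°C/km): ΔT = -9.8 × 1.8 = -17.64°C → T = -6.04°C
  1900 → 2300 m (saturated, 5°C/km): ΔT = -5 × 0.4 = -2°C → T = -8.04°C
Environment:
  100 → 2300 m (environment, 12.2°C/km): ΔT = -12.2 × 2.2 = -26.84°C → T = -15.24°C
T_parcel − T_env = -8.04 − (-15.24) = +7.2°C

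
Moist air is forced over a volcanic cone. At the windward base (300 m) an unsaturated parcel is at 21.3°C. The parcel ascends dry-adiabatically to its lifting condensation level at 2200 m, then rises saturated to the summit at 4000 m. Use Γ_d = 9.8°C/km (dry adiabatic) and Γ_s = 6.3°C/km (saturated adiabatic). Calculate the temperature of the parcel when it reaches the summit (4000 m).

300–2200 m, dry: Δz = 1.9 km ⇒ ΔT = -18.62°C; T = 2.68°C
2200–4000 m, saturated: Δz = 1.8 km ⇒ ΔT = -11.34°C; T = -8.66°C

-8.66°C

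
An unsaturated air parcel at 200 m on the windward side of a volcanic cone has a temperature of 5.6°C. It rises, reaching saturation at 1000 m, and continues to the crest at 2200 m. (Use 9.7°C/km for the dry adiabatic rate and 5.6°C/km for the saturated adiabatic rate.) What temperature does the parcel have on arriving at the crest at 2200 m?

-8.88°C

200–1000 m, dry: Δz = 0.8 km ⇒ ΔT = -7.76°C; T = -2.16°C
1000–2200 m, saturated: Δz = 1.2 km ⇒ ΔT = -6.72°C; T = -8.88°C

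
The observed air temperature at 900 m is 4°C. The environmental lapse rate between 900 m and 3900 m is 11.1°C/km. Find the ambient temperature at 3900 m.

-29.3°C

900 → 3900 m (environmental, 11.1°C/km): ΔT = -11.1 × 3 = -33.3°C → T = -29.3°C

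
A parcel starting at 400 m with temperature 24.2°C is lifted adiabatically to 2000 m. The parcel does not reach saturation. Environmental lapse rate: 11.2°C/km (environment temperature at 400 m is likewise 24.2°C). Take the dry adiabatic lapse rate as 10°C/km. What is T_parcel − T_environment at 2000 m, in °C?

Parcel:
  400 → 2000 m (dry, 10°C/km): ΔT = -10 × 1.6 = -16°C → T = 8.2°C
Environment:
  400 → 2000 m (environment, 11.2°C/km): ΔT = -11.2 × 1.6 = -17.92°C → T = 6.28°C
T_parcel − T_env = 8.2 − 6.28 = +1.92°C

+1.92°C (parcel warmer than environment)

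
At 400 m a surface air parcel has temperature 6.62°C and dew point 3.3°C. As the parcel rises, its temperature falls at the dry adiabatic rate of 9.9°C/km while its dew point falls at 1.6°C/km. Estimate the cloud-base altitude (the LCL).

800 m

T and T_d converge at 9.9 − 1.6 = 8.3°C per km
Height above start = (6.62 − 3.3) / 8.3 = 0.4 km
LCL altitude = 400 m + 400 m = 800 m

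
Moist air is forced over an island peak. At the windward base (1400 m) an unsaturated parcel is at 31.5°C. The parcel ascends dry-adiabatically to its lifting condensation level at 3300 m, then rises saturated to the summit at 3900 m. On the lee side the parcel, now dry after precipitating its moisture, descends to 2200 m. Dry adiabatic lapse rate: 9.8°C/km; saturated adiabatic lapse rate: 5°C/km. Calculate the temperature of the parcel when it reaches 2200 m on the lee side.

26.54°C

1400 → 3300 m (dry, 9.8°C/km): ΔT = -9.8 × 1.9 = -18.62°C → T = 12.88°C
3300 → 3900 m (saturated, 5°C/km): ΔT = -5 × 0.6 = -3°C → T = 9.88°C
3900 → 2200 m (dry descent, 9.8°C/km): ΔT = +9.8 × 1.7 = +16.66°C → T = 26.54°C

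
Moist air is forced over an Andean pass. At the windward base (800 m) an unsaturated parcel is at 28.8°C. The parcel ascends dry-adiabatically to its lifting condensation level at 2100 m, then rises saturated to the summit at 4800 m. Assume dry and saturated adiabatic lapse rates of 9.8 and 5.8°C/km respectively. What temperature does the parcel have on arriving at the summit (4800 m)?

0.4°C

800 → 2100 m (dry, 9.8°C/km): ΔT = -9.8 × 1.3 = -12.74°C → T = 16.06°C
2100 → 4800 m (saturated, 5.8°C/km): ΔT = -5.8 × 2.7 = -15.66°C → T = 0.4°C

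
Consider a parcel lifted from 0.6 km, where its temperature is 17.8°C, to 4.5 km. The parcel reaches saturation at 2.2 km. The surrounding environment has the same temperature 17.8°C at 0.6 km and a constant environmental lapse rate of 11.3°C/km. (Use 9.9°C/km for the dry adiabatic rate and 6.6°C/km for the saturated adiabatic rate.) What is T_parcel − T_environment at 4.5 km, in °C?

+13.05°C (parcel warmer than environment)

Parcel:
  From 600 m to 2200 m (dry): cools by 9.9 × 1.6 = 15.84°C, giving 1.96°C.
  From 2200 m to 4500 m (saturated): cools by 6.6 × 2.3 = 15.18°C, giving -13.22°C.
Environment:
  From 600 m to 4500 m (environment): cools by 11.3 × 3.9 = 44.07°C, giving -26.27°C.
T_parcel − T_env = -13.22 − (-26.27) = +13.05°C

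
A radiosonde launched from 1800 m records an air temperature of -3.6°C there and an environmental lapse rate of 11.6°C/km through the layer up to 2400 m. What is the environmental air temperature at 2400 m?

1800–2400 m, environmental: Δz = 0.6 km ⇒ ΔT = -6.96°C; T = -10.56°C

-10.56°C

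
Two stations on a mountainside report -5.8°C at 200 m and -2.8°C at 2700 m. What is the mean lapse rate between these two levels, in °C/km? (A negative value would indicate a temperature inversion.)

Γ = −ΔT/Δz = (-5.8 − (-2.8)) / (2700 − 200) m
  = -3°C / 2.5 km = -1.2°C/km

-1.2°C/km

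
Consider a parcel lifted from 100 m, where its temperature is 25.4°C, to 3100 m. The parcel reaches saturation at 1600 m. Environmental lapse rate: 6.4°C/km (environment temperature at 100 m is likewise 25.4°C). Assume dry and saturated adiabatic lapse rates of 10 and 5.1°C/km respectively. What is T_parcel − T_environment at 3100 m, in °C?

-3.45°C (parcel cooler than environment)

Parcel:
  From 100 m to 1600 m (dry): cools by 10 × 1.5 = 15°C, giving 10.4°C.
  From 1600 m to 3100 m (saturated): cools by 5.1 × 1.5 = 7.65°C, giving 2.75°C.
Environment:
  From 100 m to 3100 m (environment): cools by 6.4 × 3 = 19.2°C, giving 6.2°C.
T_parcel − T_env = 2.75 − 6.2 = -3.45°C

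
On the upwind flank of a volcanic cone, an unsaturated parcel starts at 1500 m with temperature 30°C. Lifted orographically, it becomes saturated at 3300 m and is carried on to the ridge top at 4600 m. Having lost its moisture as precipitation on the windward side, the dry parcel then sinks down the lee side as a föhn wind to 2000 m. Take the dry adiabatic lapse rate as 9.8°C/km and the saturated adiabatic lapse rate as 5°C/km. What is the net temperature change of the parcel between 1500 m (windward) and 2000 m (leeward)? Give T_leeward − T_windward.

1500 → 3300 m (dry, 9.8°C/km): ΔT = -9.8 × 1.8 = -17.64°C → T = 12.36°C
3300 → 4600 m (saturated, 5°C/km): ΔT = -5 × 1.3 = -6.5°C → T = 5.86°C
4600 → 2000 m (dry descent, 9.8°C/km): ΔT = +9.8 × 2.6 = +25.48°C → T = 31.34°C
Net change vs windward start: 31.34 − 30 = +1.34°C

+1.34°C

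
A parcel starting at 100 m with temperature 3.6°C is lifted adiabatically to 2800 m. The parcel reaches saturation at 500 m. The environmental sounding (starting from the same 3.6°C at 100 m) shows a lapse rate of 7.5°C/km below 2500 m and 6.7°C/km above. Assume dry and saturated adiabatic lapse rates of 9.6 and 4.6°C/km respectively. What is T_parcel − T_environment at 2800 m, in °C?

+5.59°C (parcel warmer than environment)

Parcel:
  Dry to 500 m: -9.6 × 0.4 km = -3.84°C, so T = -0.24°C.
  Saturated to 2800 m: -4.6 × 2.3 km = -10.58°C, so T = -10.82°C.
Environment:
  Environment, lower layer to 2500 m: -7.5 × 2.4 km = -18°C, so T = -14.4°C.
  Environment, upper layer to 2800 m: -6.7 × 0.3 km = -2.01°C, so T = -16.41°C.
T_parcel − T_env = -10.82 − (-16.41) = +5.59°C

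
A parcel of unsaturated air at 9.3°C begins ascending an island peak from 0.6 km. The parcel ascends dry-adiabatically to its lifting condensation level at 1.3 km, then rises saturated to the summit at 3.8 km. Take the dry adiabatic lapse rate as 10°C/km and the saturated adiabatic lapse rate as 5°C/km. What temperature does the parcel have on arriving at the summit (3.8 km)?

-10.2°C

600 → 1300 m (dry, 10°C/km): ΔT = -10 × 0.7 = -7°C → T = 2.3°C
1300 → 3800 m (saturated, 5°C/km): ΔT = -5 × 2.5 = -12.5°C → T = -10.2°C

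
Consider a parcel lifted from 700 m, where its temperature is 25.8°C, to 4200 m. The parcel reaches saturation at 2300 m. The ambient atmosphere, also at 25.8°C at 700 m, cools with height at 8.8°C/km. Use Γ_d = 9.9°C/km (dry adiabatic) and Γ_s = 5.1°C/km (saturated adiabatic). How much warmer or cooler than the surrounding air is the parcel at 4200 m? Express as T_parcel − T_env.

Parcel:
  700 → 2300 m (dry, 9.9°C/km): ΔT = -9.9 × 1.6 = -15.84°C → T = 9.96°C
  2300 → 4200 m (saturated, 5.1°C/km): ΔT = -5.1 × 1.9 = -9.69°C → T = 0.27°C
Environment:
  700 → 4200 m (environment, 8.8°C/km): ΔT = -8.8 × 3.5 = -30.8°C → T = -5°C
T_parcel − T_env = 0.27 − (-5) = +5.27°C

+5.27°C (parcel warmer than environment)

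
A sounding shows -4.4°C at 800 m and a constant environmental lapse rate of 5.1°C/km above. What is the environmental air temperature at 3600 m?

From 800 m to 3600 m (environmental): cools by 5.1 × 2.8 = 14.28°C, giving -18.68°C.

-18.68°C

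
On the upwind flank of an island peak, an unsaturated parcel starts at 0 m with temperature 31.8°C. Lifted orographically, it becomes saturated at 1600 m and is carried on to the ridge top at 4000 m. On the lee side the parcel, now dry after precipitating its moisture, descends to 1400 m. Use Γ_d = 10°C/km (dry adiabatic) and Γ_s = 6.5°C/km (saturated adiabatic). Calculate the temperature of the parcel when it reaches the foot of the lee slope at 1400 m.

From 0 m to 1600 m (dry): cools by 10 × 1.6 = 16°C, giving 15.8°C.
From 1600 m to 4000 m (saturated): cools by 6.5 × 2.4 = 15.6°C, giving 0.2°C.
From 4000 m to 1400 m (dry descent): warms by 10 × 2.6 = 26°C, giving 26.2°C.

26.2°C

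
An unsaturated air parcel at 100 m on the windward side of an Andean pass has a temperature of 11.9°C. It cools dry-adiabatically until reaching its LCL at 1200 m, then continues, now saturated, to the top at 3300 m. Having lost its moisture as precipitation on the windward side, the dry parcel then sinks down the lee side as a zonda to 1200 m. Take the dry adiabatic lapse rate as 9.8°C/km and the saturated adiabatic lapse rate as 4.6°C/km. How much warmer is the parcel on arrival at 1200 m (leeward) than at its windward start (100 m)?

+0.14°C

100 → 1200 m (dry, 9.8°C/km): ΔT = -9.8 × 1.1 = -10.78°C → T = 1.12°C
1200 → 3300 m (saturated, 4.6°C/km): ΔT = -4.6 × 2.1 = -9.66°C → T = -8.54°C
3300 → 1200 m (dry descent, 9.8°C/km): ΔT = +9.8 × 2.1 = +20.58°C → T = 12.04°C
Net change vs windward start: 12.04 − 11.9 = +0.14°C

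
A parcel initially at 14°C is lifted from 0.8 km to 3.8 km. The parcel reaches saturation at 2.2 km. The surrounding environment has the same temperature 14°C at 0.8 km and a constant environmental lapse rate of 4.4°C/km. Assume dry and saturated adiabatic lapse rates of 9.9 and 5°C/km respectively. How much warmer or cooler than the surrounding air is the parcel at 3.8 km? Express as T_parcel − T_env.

Parcel:
  800 → 2200 m (dry, 9.9°C/km): ΔT = -9.9 × 1.4 = -13.86°C → T = 0.14°C
  2200 → 3800 m (saturated, 5°C/km): ΔT = -5 × 1.6 = -8°C → T = -7.86°C
Environment:
  800 → 3800 m (environment, 4.4°C/km): ΔT = -4.4 × 3 = -13.2°C → T = 0.8°C
T_parcel − T_env = -7.86 − 0.8 = -8.66°C

-8.66°C (parcel cooler than environment)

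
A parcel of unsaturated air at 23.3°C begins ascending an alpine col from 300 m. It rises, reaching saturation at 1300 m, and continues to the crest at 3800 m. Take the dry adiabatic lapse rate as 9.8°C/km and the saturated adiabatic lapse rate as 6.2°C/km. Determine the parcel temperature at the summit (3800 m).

-2°C

From 300 m to 1300 m (dry): cools by 9.8 × 1 = 9.8°C, giving 13.5°C.
From 1300 m to 3800 m (saturated): cools by 6.2 × 2.5 = 15.5°C, giving -2°C.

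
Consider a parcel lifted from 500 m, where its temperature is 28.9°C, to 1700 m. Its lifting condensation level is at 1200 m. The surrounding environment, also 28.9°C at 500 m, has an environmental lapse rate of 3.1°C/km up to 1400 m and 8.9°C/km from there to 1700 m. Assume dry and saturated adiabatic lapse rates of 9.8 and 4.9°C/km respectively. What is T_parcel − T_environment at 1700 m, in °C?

-3.85°C (parcel cooler than environment)

Parcel:
  500–1200 m, dry: Δz = 0.7 km ⇒ ΔT = -6.86°C; T = 22.04°C
  1200–1700 m, saturated: Δz = 0.5 km ⇒ ΔT = -2.45°C; T = 19.59°C
Environment:
  500–1400 m, environment, lower layer: Δz = 0.9 km ⇒ ΔT = -2.79°C; T = 26.11°C
  1400–1700 m, environment, upper layer: Δz = 0.3 km ⇒ ΔT = -2.67°C; T = 23.44°C
T_parcel − T_env = 19.59 − 23.44 = -3.85°C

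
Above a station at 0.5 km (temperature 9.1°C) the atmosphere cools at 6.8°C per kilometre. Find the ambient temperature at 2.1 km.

-1.78°C

500 → 2100 m (environmental, 6.8°C/km): ΔT = -6.8 × 1.6 = -10.88°C → T = -1.78°C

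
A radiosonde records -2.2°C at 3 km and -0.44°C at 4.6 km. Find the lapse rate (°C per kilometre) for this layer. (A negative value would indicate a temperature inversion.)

-1.1°C/km

Γ = −ΔT/Δz = (-2.2 − (-0.44)) / (4600 − 3000) m
  = -1.76°C / 1.6 km = -1.1°C/km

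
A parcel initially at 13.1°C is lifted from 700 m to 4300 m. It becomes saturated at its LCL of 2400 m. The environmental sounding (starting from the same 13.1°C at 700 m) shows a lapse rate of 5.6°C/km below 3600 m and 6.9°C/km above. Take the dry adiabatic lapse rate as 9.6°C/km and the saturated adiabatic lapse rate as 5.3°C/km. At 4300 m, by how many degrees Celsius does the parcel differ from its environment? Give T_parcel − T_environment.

Parcel:
  From 700 m to 2400 m (dry): cools by 9.6 × 1.7 = 16.32°C, giving -3.22°C.
  From 2400 m to 4300 m (saturated): cools by 5.3 × 1.9 = 10.07°C, giving -13.29°C.
Environment:
  From 700 m to 3600 m (environment, lower layer): cools by 5.6 × 2.9 = 16.24°C, giving -3.14°C.
  From 3600 m to 4300 m (environment, upper layer): cools by 6.9 × 0.7 = 4.83°C, giving -7.97°C.
T_parcel − T_env = -13.29 − (-7.97) = -5.32°C

-5.32°C (parcel cooler than environment)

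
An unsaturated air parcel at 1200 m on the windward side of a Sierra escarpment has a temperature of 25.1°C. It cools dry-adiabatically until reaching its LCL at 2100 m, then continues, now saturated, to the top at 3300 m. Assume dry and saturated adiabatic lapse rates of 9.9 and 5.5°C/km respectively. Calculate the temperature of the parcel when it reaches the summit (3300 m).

Dry to 2100 m: -9.9 × 0.9 km = -8.91°C, so T = 16.19°C.
Saturated to 3300 m: -5.5 × 1.2 km = -6.6°C, so T = 9.59°C.

9.59°C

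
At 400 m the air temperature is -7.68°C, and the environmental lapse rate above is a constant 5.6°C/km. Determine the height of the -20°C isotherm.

Height above start = (-7.68 − (-20)) / 5.6 = 2.2 km
Altitude = 400 m + 2200 m = 2600 m

2600 m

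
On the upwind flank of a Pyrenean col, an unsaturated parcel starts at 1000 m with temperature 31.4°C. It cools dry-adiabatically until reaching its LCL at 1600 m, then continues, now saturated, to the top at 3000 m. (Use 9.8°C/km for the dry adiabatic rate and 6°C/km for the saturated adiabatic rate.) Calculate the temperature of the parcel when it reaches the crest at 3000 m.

Dry to 1600 m: -9.8 × 0.6 km = -5.88°C, so T = 25.52°C.
Saturated to 3000 m: -6 × 1.4 km = -8.4°C, so T = 17.12°C.

17.12°C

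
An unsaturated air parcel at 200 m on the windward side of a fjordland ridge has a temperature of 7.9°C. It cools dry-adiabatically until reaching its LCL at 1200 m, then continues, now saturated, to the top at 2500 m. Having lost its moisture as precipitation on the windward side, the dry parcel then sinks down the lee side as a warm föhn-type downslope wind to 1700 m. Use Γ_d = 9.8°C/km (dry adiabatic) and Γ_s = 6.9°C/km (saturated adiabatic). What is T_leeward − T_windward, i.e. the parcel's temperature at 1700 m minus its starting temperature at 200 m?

-10.93°C

200–1200 m, dry: Δz = 1 km ⇒ ΔT = -9.8°C; T = -1.9°C
1200–2500 m, saturated: Δz = 1.3 km ⇒ ΔT = -8.97°C; T = -10.87°C
2500–1700 m, dry descent: Δz = 0.8 km ⇒ ΔT = +7.84°C; T = -3.03°C
Net change vs windward start: -3.03 − 7.9 = -10.93°C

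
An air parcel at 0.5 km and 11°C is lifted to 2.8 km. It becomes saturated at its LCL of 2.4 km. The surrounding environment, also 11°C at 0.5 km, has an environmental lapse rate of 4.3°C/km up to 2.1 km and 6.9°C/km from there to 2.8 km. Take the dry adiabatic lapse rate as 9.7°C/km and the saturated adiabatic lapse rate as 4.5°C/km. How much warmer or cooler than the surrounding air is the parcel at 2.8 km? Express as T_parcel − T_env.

-8.52°C (parcel cooler than environment)

Parcel:
  500–2400 m, dry: Δz = 1.9 km ⇒ ΔT = -18.43°C; T = -7.43°C
  2400–2800 m, saturated: Δz = 0.4 km ⇒ ΔT = -1.8°C; T = -9.23°C
Environment:
  500–2100 m, environment, lower layer: Δz = 1.6 km ⇒ ΔT = -6.88°C; T = 4.12°C
  2100–2800 m, environment, upper layer: Δz = 0.7 km ⇒ ΔT = -4.83°C; T = -0.71°C
T_parcel − T_env = -9.23 − (-0.71) = -8.52°C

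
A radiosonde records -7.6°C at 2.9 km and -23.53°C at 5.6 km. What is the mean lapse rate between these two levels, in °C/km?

5.9°C/km

Γ = −ΔT/Δz = (-7.6 − (-23.53)) / (5600 − 2900) m
  = 15.93°C / 2.7 km = 5.9°C/km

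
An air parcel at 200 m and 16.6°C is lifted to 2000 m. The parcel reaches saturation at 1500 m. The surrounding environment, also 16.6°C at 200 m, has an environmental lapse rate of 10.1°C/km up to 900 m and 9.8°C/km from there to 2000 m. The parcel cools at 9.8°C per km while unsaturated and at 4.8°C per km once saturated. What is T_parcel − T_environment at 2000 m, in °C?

+2.71°C (parcel warmer than environment)

Parcel:
  200 → 1500 m (dry, 9.8°C/km): ΔT = -9.8 × 1.3 = -12.74°C → T = 3.86°C
  1500 → 2000 m (saturated, 4.8°C/km): ΔT = -4.8 × 0.5 = -2.4°C → T = 1.46°C
Environment:
  200 → 900 m (environment, lower layer, 10.1°C/km): ΔT = -10.1 × 0.7 = -7.07°C → T = 9.53°C
  900 → 2000 m (environment, upper layer, 9.8°C/km): ΔT = -9.8 × 1.1 = -10.78°C → T = -1.25°C
T_parcel − T_env = 1.46 − (-1.25) = +2.71°C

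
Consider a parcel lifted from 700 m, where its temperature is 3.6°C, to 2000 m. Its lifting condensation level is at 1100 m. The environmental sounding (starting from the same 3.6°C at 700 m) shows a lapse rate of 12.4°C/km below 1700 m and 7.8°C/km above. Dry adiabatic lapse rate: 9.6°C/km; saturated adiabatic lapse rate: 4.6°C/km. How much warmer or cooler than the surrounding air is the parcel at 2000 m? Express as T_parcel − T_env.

+6.76°C (parcel warmer than environment)

Parcel:
  Dry to 1100 m: -9.6 × 0.4 km = -3.84°C, so T = -0.24°C.
  Saturated to 2000 m: -4.6 × 0.9 km = -4.14°C, so T = -4.38°C.
Environment:
  Environment, lower layer to 1700 m: -12.4 × 1 km = -12.4°C, so T = -8.8°C.
  Environment, upper layer to 2000 m: -7.8 × 0.3 km = -2.34°C, so T = -11.14°C.
T_parcel − T_env = -4.38 − (-11.14) = +6.76°C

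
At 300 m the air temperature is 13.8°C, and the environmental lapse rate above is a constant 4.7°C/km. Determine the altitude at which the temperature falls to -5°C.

Height above start = (13.8 − (-5)) / 4.7 = 4 km
Altitude = 300 m + 4000 m = 4300 m

4300 m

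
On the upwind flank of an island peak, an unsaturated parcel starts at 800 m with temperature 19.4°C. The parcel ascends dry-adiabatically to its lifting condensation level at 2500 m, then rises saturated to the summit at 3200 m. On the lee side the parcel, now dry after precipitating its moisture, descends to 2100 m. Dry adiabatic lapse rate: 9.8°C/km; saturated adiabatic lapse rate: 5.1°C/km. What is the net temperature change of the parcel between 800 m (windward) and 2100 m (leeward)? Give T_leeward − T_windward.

Dry to 2500 m: -9.8 × 1.7 km = -16.66°C, so T = 2.74°C.
Saturated to 3200 m: -5.1 × 0.7 km = -3.57°C, so T = -0.83°C.
Dry descent to 2100 m: +9.8 × 1.1 km = +10.78°C, so T = 9.95°C.
Net change vs windward start: 9.95 − 19.4 = -9.45°C

-9.45°C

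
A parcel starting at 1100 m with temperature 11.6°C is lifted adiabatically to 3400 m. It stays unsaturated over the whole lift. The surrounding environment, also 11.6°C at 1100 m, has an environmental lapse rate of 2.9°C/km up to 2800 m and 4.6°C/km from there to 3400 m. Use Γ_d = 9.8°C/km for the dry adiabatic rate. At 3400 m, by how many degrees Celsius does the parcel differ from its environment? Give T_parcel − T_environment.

Parcel:
  1100–3400 m, dry: Δz = 2.3 km ⇒ ΔT = -22.54°C; T = -10.94°C
Environment:
  1100–2800 m, environment, lower layer: Δz = 1.7 km ⇒ ΔT = -4.93°C; T = 6.67°C
  2800–3400 m, environment, upper layer: Δz = 0.6 km ⇒ ΔT = -2.76°C; T = 3.91°C
T_parcel − T_env = -10.94 − 3.91 = -14.85°C

-14.85°C (parcel cooler than environment)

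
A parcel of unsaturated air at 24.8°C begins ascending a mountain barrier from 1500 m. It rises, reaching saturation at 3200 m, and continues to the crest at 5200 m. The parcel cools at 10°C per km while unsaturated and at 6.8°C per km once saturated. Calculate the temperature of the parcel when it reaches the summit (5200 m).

1500–3200 m, dry: Δz = 1.7 km ⇒ ΔT = -17°C; T = 7.8°C
3200–5200 m, saturated: Δz = 2 km ⇒ ΔT = -13.6°C; T = -5.8°C

-5.8°C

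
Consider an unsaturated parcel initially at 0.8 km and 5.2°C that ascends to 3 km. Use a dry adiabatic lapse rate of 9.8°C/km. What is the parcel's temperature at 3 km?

800–3000 m, dry adiabatic: Δz = 2.2 km ⇒ ΔT = -21.56°C; T = -16.36°C

-16.36°C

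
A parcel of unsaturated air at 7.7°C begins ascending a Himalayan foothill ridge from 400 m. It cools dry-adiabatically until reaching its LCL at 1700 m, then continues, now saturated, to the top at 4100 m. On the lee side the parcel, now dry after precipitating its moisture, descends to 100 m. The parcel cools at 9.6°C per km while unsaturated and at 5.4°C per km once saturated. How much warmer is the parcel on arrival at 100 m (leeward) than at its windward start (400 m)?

+12.96°C

400 → 1700 m (dry, 9.6°C/km): ΔT = -9.6 × 1.3 = -12.48°C → T = -4.78°C
1700 → 4100 m (saturated, 5.4°C/km): ΔT = -5.4 × 2.4 = -12.96°C → T = -17.74°C
4100 → 100 m (dry descent, 9.6°C/km): ΔT = +9.6 × 4 = +38.4°C → T = 20.66°C
Net change vs windward start: 20.66 − 7.7 = +12.96°C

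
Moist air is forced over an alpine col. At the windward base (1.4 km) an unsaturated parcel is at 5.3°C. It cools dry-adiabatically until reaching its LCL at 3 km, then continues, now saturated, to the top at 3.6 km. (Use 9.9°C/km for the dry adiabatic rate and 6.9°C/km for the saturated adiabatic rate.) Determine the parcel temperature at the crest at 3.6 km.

-14.68°C

1400–3000 m, dry: Δz = 1.6 km ⇒ ΔT = -15.84°C; T = -10.54°C
3000–3600 m, saturated: Δz = 0.6 km ⇒ ΔT = -4.14°C; T = -14.68°C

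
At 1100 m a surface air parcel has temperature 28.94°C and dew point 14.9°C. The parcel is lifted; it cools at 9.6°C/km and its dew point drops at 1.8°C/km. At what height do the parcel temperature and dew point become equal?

T and T_d converge at 9.6 − 1.8 = 7.8°C per km
Height above start = (28.94 − 14.9) / 7.8 = 1.8 km
LCL altitude = 1100 m + 1800 m = 2900 m

2900 m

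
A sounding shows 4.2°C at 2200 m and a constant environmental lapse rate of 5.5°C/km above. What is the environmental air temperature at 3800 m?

2200 → 3800 m (environmental, 5.5°C/km): ΔT = -5.5 × 1.6 = -8.8°C → T = -4.6°C

-4.6°C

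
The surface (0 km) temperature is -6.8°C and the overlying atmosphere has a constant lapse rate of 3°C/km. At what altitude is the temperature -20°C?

Height above start = (-6.8 − (-20)) / 3 = 4.4 km
Altitude = 0 m + 4400 m = 4400 m

4.4 km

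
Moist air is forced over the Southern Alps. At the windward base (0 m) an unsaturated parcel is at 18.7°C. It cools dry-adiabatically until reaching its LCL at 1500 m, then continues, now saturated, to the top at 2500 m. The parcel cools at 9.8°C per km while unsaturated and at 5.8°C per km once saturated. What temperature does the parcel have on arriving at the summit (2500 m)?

0 → 1500 m (dry, 9.8°C/km): ΔT = -9.8 × 1.5 = -14.7°C → T = 4°C
1500 → 2500 m (saturated, 5.8°C/km): ΔT = -5.8 × 1 = -5.8°C → T = -1.8°C

-1.8°C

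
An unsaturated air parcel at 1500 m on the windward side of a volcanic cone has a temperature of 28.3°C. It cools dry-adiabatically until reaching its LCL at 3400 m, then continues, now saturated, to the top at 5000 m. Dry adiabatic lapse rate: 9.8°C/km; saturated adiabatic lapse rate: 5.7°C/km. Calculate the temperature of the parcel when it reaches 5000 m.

0.56°C

1500 → 3400 m (dry, 9.8°C/km): ΔT = -9.8 × 1.9 = -18.62°C → T = 9.68°C
3400 → 5000 m (saturated, 5.7°C/km): ΔT = -5.7 × 1.6 = -9.12°C → T = 0.56°C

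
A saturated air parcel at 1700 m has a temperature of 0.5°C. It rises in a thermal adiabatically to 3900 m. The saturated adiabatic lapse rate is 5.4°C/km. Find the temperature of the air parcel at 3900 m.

-11.38°C

Saturated adiabatic to 3900 m: -5.4 × 2.2 km = -11.88°C, so T = -11.38°C.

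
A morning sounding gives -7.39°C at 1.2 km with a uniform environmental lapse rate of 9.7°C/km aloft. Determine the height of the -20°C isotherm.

2.5 km

Height above start = (-7.39 − (-20)) / 9.7 = 1.3 km
Altitude = 1200 m + 1300 m = 2500 m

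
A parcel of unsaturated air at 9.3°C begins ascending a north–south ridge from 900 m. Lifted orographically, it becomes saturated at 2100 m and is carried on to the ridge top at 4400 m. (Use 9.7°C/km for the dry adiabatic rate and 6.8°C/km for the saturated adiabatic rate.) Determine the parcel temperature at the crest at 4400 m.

-17.98°C

From 900 m to 2100 m (dry): cools by 9.7 × 1.2 = 11.64°C, giving -2.34°C.
From 2100 m to 4400 m (saturated): cools by 6.8 × 2.3 = 15.64°C, giving -17.98°C.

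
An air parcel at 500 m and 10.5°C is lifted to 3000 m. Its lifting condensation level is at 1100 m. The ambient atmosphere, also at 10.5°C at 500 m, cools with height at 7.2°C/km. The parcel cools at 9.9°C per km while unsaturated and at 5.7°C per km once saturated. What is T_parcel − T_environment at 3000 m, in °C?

+1.23°C (parcel warmer than environment)

Parcel:
  From 500 m to 1100 m (dry): cools by 9.9 × 0.6 = 5.94°C, giving 4.56°C.
  From 1100 m to 3000 m (saturated): cools by 5.7 × 1.9 = 10.83°C, giving -6.27°C.
Environment:
  From 500 m to 3000 m (environment): cools by 7.2 × 2.5 = 18°C, giving -7.5°C.
T_parcel − T_env = -6.27 − (-7.5) = +1.23°C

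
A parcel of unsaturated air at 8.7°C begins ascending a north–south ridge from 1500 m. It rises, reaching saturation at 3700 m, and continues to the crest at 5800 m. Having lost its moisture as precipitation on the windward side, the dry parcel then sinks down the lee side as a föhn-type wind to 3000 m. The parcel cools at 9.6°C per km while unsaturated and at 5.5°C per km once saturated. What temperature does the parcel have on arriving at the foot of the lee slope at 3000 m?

2.91°C

Dry to 3700 m: -9.6 × 2.2 km = -21.12°C, so T = -12.42°C.
Saturated to 5800 m: -5.5 × 2.1 km = -11.55°C, so T = -23.97°C.
Dry descent to 3000 m: +9.6 × 2.8 km = +26.88°C, so T = 2.91°C.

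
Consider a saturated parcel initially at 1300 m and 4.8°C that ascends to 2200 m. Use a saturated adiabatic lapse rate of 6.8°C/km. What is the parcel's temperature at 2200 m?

From 1300 m to 2200 m (saturated adiabatic): cools by 6.8 × 0.9 = 6.12°C, giving -1.32°C.

-1.32°C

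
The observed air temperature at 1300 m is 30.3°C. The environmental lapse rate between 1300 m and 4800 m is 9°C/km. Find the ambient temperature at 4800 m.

1300–4800 m, environmental: Δz = 3.5 km ⇒ ΔT = -31.5°C; T = -1.2°C

-1.2°C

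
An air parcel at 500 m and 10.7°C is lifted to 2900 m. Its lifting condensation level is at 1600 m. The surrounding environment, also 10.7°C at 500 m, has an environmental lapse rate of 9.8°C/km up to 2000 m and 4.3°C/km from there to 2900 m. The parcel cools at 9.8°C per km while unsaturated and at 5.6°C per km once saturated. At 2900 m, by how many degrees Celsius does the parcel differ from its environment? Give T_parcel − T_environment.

+0.51°C (parcel warmer than environment)

Parcel:
  500–1600 m, dry: Δz = 1.1 km ⇒ ΔT = -10.78°C; T = -0.08°C
  1600–2900 m, saturated: Δz = 1.3 km ⇒ ΔT = -7.28°C; T = -7.36°C
Environment:
  500–2000 m, environment, lower layer: Δz = 1.5 km ⇒ ΔT = -14.7°C; T = -4°C
  2000–2900 m, environment, upper layer: Δz = 0.9 km ⇒ ΔT = -3.87°C; T = -7.87°C
T_parcel − T_env = -7.36 − (-7.87) = +0.51°C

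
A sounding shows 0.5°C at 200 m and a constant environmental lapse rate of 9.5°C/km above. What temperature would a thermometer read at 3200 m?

-28°C

200 → 3200 m (environmental, 9.5°C/km): ΔT = -9.5 × 3 = -28.5°C → T = -28°C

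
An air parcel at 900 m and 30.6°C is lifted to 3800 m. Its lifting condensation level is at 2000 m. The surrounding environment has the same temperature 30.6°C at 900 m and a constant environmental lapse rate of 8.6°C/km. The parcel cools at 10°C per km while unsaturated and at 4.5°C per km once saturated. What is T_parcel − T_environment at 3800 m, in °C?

Parcel:
  Dry to 2000 m: -10 × 1.1 km = -11°C, so T = 19.6°C.
  Saturated to 3800 m: -4.5 × 1.8 km = -8.1°C, so T = 11.5°C.
Environment:
  Environment to 3800 m: -8.6 × 2.9 km = -24.94°C, so T = 5.66°C.
T_parcel − T_env = 11.5 − 5.66 = +5.84°C

+5.84°C (parcel warmer than environment)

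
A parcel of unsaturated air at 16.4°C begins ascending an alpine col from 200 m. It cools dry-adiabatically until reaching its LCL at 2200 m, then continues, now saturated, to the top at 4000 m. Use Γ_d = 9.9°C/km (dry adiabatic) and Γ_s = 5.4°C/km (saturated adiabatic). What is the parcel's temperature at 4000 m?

-13.12°C

200–2200 m, dry: Δz = 2 km ⇒ ΔT = -19.8°C; T = -3.4°C
2200–4000 m, saturated: Δz = 1.8 km ⇒ ΔT = -9.72°C; T = -13.12°C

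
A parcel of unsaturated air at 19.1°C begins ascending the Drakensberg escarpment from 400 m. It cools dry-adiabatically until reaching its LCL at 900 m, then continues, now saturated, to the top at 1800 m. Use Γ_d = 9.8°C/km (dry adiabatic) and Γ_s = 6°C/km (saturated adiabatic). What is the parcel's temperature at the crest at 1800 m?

400–900 m, dry: Δz = 0.5 km ⇒ ΔT = -4.9°C; T = 14.2°C
900–1800 m, saturated: Δz = 0.9 km ⇒ ΔT = -5.4°C; T = 8.8°C

8.8°C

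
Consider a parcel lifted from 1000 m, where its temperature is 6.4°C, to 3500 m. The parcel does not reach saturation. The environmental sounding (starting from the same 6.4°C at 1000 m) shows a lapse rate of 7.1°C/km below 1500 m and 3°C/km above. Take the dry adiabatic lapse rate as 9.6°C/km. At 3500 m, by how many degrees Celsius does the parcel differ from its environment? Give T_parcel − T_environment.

Parcel:
  1000 → 3500 m (dry, 9.6°C/km): ΔT = -9.6 × 2.5 = -24°C → T = -17.6°C
Environment:
  1000 → 1500 m (environment, lower layer, 7.1°C/km): ΔT = -7.1 × 0.5 = -3.55°C → T = 2.85°C
  1500 → 3500 m (environment, upper layer, 3°C/km): ΔT = -3 × 2 = -6°C → T = -3.15°C
T_parcel − T_env = -17.6 − (-3.15) = -14.45°C

-14.45°C (parcel cooler than environment)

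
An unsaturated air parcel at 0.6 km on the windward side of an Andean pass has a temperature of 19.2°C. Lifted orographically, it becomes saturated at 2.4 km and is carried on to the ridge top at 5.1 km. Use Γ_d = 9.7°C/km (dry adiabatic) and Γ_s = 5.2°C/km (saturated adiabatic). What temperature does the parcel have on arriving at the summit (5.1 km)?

-12.3°C

Dry to 2400 m: -9.7 × 1.8 km = -17.46°C, so T = 1.74°C.
Saturated to 5100 m: -5.2 × 2.7 km = -14.04°C, so T = -12.3°C.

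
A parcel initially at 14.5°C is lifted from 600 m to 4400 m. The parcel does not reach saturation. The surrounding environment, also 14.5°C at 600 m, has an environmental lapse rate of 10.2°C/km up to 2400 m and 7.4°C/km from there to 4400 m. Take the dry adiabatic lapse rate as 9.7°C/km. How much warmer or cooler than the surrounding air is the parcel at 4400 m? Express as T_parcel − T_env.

-3.7°C (parcel cooler than environment)

Parcel:
  Dry to 4400 m: -9.7 × 3.8 km = -36.86°C, so T = -22.36°C.
Environment:
  Environment, lower layer to 2400 m: -10.2 × 1.8 km = -18.36°C, so T = -3.86°C.
  Environment, upper layer to 4400 m: -7.4 × 2 km = -14.8°C, so T = -18.66°C.
T_parcel − T_env = -22.36 − (-18.66) = -3.7°C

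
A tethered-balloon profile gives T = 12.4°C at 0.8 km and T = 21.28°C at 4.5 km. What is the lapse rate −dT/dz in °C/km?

Γ = −ΔT/Δz = (12.4 − 21.28) / (4500 − 800) m
  = -8.88°C / 3.7 km = -2.4°C/km

-2.4°C/km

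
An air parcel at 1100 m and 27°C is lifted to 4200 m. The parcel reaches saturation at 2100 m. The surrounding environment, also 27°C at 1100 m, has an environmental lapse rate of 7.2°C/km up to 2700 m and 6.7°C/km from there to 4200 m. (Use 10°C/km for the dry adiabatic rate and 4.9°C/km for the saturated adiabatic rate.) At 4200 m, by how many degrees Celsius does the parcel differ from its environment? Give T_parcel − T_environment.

Parcel:
  1100–2100 m, dry: Δz = 1 km ⇒ ΔT = -10°C; T = 17°C
  2100–4200 m, saturated: Δz = 2.1 km ⇒ ΔT = -10.29°C; T = 6.71°C
Environment:
  1100–2700 m, environment, lower layer: Δz = 1.6 km ⇒ ΔT = -11.52°C; T = 15.48°C
  2700–4200 m, environment, upper layer: Δz = 1.5 km ⇒ ΔT = -10.05°C; T = 5.43°C
T_parcel − T_env = 6.71 − 5.43 = +1.28°C

+1.28°C (parcel warmer than environment)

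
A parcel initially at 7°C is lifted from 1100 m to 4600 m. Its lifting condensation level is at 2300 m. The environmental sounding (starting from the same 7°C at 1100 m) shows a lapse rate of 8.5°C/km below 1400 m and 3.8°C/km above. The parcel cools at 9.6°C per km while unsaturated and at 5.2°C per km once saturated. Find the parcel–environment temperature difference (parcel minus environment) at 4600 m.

-8.77°C (parcel cooler than environment)

Parcel:
  1100–2300 m, dry: Δz = 1.2 km ⇒ ΔT = -11.52°C; T = -4.52°C
  2300–4600 m, saturated: Δz = 2.3 km ⇒ ΔT = -11.96°C; T = -16.48°C
Environment:
  1100–1400 m, environment, lower layer: Δz = 0.3 km ⇒ ΔT = -2.55°C; T = 4.45°C
  1400–4600 m, environment, upper layer: Δz = 3.2 km ⇒ ΔT = -12.16°C; T = -7.71°C
T_parcel − T_env = -16.48 − (-7.71) = -8.77°C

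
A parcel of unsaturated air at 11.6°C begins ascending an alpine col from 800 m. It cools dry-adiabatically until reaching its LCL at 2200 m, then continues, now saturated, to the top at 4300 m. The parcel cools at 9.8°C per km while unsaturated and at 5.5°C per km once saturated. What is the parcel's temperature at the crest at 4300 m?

Dry to 2200 m: -9.8 × 1.4 km = -13.72°C, so T = -2.12°C.
Saturated to 4300 m: -5.5 × 2.1 km = -11.55°C, so T = -13.67°C.

-13.67°C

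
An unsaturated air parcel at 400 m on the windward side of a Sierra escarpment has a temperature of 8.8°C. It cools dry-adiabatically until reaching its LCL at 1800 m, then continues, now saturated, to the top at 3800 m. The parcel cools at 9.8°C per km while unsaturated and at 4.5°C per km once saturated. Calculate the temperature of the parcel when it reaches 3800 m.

400–1800 m, dry: Δz = 1.4 km ⇒ ΔT = -13.72°C; T = -4.92°C
1800–3800 m, saturated: Δz = 2 km ⇒ ΔT = -9°C; T = -13.92°C

-13.92°C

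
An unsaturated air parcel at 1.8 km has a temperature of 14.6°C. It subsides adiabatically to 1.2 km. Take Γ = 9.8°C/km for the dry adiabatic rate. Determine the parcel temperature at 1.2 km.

From 1800 m to 1200 m (dry adiabatic): warms by 9.8 × 0.6 = 5.88°C, giving 20.48°C.

20.48°C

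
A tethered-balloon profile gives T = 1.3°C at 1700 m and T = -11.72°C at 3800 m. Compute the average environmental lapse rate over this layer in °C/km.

Γ = −ΔT/Δz = (1.3 − (-11.72)) / (3800 − 1700) m
  = 13.02°C / 2.1 km = 6.2°C/km

6.2°C/km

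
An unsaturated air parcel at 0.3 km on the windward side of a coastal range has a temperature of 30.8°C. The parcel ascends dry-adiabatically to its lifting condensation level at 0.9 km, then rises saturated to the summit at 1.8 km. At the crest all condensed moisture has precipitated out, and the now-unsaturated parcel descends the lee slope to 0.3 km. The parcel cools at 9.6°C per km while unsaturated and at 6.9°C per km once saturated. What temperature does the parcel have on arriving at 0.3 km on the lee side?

300 → 900 m (dry, 9.6°C/km): ΔT = -9.6 × 0.6 = -5.76°C → T = 25.04°C
900 → 1800 m (saturated, 6.9°C/km): ΔT = -6.9 × 0.9 = -6.21°C → T = 18.83°C
1800 → 300 m (dry descent, 9.6°C/km): ΔT = +9.6 × 1.5 = +14.4°C → T = 33.23°C

33.23°C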